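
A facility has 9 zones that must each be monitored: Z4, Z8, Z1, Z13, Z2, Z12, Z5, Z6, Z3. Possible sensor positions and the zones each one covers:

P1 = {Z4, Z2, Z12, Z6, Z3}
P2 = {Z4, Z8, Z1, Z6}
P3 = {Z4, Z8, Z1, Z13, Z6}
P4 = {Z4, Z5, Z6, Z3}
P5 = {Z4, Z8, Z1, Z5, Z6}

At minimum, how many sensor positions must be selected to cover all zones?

P1, P3, P4 together cover {Z4, Z8, Z1, Z13, Z2, Z12, Z5, Z6, Z3} — every zone.
No 2 of the 5 sensor positions cover everything (all 10 pairs fall short), so 3 is minimum.

3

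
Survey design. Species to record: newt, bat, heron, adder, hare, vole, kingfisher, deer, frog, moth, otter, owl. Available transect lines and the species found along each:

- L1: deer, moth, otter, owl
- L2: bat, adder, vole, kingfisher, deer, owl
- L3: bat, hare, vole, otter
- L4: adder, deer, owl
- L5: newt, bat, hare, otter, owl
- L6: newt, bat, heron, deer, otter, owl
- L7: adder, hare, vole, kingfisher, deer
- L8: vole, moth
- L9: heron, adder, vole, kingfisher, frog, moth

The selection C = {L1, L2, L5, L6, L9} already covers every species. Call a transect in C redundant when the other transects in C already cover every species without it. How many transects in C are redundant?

3

Drop L1: the rest still cover every species — redundant.
Drop L2: the rest still cover every species — redundant.
Drop L5: hare uncovered — not redundant.
Drop L6: the rest still cover every species — redundant.
Drop L9: frog uncovered — not redundant.
3 redundant: L1, L2, L6.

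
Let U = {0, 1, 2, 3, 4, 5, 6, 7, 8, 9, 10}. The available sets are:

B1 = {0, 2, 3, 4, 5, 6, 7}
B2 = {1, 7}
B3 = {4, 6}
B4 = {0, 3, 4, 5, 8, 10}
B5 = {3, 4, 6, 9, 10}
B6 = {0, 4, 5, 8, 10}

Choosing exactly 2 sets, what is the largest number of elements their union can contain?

9

Choosing B1, B4 covers {0, 2, 3, 4, 5, 6, 7, 8, 10} — 9 elements.
No choice of 2 sets does better; here 1, 9 are left uncovered.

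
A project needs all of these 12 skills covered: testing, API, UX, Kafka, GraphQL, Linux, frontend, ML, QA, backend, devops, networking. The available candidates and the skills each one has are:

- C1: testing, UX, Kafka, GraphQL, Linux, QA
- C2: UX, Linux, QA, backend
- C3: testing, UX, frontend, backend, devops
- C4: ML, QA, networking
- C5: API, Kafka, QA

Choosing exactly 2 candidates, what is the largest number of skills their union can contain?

9

Choosing C1, C3 covers {testing, UX, Kafka, GraphQL, Linux, frontend, QA, backend, devops} — 9 skills.
No choice of 2 candidates does better; here API, ML, networking are left uncovered.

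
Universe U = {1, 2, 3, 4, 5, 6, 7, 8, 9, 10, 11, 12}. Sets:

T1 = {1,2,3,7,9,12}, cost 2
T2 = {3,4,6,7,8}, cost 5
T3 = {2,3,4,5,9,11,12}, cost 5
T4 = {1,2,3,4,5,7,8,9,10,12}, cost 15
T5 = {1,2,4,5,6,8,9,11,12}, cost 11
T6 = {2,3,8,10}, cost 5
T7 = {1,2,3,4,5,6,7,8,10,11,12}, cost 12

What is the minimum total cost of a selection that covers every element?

14

T1, T7 cover every element at cost 2 + 12 = 14.
Any cover uses at least 2 sets; among all covering selections none totals below 14.
Greedy by coverage-per-cost would pick T1, T2, T3, T6 for 17 — worse than the optimum 14.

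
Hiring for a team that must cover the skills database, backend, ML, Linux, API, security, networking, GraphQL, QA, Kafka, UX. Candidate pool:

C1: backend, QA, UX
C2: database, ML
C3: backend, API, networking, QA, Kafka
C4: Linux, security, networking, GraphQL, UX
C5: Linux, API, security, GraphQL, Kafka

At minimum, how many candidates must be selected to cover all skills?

C2, C3, C4 together cover {database, backend, ML, Linux, API, security, networking, GraphQL, QA, Kafka, UX} — every skill.
No 2 of the 5 candidates cover everything (all 10 pairs fall short), so 3 is minimum.

3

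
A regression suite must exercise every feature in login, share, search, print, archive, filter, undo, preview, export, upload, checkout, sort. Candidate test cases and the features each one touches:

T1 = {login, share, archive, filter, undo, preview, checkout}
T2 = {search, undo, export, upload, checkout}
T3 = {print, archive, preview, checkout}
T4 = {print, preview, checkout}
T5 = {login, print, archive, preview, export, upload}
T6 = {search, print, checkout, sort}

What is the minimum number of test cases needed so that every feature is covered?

T1, T2, T6 together cover {login, share, search, print, archive, filter, undo, preview, export, upload, checkout, sort} — every feature.
No 2 of the 6 test cases cover everything (all 15 pairs fall short), so 3 is minimum.

3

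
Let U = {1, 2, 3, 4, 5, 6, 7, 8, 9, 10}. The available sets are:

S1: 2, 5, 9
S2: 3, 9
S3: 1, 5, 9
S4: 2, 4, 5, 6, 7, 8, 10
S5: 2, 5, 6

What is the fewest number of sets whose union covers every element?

3

S2, S3, S4 together cover {1, 2, 3, 4, 5, 6, 7, 8, 9, 10} — every element.
No 2 of the 5 sets cover everything (all 10 pairs fall short), so 3 is minimum.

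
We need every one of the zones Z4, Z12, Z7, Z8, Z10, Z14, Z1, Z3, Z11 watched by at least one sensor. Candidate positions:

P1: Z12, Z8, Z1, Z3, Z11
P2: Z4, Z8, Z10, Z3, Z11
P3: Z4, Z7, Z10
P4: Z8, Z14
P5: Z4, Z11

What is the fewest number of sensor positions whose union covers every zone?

3

P1, P3, P4 together cover {Z4, Z12, Z7, Z8, Z10, Z14, Z1, Z3, Z11} — every zone.
No 2 of the 5 sensor positions cover everything (all 10 pairs fall short), so 3 is minimum.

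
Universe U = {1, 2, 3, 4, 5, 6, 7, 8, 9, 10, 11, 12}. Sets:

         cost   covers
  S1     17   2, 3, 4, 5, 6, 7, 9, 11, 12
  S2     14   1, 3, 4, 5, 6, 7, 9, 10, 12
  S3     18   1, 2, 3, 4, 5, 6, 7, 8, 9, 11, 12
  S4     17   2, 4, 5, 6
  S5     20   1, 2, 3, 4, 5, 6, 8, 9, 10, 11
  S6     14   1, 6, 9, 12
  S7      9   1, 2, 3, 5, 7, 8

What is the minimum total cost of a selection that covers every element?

32

S2, S3 cover every element at cost 14 + 18 = 32.
Any cover uses at least 2 sets; among all covering selections none totals below 32.
Greedy by coverage-per-cost would pick S7, S2, S1 for 40 — worse than the optimum 32.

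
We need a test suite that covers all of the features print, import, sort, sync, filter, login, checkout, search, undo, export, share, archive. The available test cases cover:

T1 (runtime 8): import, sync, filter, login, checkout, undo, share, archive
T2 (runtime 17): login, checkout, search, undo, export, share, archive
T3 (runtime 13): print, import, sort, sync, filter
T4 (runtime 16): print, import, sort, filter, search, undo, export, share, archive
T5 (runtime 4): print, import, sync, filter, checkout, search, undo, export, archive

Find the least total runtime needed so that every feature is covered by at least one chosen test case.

24

T1, T4 cover every feature at runtime 8 + 16 = 24.
Any cover uses at least 2 test cases; among all covering selections none totals below 24.
Greedy by coverage-per-runtime would pick T5, T1, T3 for 25 — worse than the optimum 24.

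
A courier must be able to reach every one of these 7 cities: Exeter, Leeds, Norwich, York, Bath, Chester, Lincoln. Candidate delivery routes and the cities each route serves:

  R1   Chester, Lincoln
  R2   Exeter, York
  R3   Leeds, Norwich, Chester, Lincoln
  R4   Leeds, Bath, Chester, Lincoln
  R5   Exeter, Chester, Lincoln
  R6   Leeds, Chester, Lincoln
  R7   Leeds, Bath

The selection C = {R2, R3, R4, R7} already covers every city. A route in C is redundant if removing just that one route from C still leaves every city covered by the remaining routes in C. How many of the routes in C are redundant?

Drop R2: Exeter, York uncovered — not redundant.
Drop R3: Norwich uncovered — not redundant.
Drop R4: the rest still cover every city — redundant.
Drop R7: the rest still cover every city — redundant.
2 redundant: R4, R7.

2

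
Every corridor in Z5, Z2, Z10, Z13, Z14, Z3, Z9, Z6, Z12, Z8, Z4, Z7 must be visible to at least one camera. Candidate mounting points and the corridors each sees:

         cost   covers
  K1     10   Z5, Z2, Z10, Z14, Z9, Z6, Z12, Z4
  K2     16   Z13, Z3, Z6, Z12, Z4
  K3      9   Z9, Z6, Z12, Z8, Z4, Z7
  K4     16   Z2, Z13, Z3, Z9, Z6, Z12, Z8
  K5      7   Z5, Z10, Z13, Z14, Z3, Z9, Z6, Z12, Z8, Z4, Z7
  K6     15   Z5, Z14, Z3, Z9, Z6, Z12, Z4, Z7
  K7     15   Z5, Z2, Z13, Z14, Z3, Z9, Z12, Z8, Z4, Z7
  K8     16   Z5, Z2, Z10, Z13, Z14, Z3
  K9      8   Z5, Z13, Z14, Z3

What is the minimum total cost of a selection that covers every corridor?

17

K1, K5 cover every corridor at cost 10 + 7 = 17.
Any cover uses at least 2 camera mounts; among all covering selections none totals below 17.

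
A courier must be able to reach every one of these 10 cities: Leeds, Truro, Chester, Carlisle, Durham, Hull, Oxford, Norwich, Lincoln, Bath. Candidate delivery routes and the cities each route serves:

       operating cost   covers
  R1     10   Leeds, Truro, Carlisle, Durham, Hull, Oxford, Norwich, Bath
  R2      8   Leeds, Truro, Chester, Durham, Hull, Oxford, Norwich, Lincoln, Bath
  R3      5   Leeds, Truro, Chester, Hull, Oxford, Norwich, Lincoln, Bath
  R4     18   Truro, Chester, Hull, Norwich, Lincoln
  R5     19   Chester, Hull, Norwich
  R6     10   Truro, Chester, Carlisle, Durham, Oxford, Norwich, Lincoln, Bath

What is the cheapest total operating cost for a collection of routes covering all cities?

R1, R3 cover every city at operating cost 10 + 5 = 15.
Any cover uses at least 2 routes; among all covering selections none totals below 15.

15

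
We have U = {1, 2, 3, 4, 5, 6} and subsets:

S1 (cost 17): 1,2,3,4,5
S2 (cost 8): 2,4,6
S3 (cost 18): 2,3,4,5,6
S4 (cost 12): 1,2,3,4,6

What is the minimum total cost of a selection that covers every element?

25

S1, S2 cover every element at cost 17 + 8 = 25.
Any cover uses at least 2 sets; among all covering selections none totals below 25.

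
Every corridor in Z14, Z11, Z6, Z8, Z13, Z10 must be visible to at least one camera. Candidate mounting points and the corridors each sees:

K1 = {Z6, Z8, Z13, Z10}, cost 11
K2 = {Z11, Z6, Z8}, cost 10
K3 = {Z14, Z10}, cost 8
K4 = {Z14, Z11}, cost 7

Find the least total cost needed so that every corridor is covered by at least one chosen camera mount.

18

K1, K4 cover every corridor at cost 11 + 7 = 18.
Any cover uses at least 2 camera mounts; among all covering selections none totals below 18.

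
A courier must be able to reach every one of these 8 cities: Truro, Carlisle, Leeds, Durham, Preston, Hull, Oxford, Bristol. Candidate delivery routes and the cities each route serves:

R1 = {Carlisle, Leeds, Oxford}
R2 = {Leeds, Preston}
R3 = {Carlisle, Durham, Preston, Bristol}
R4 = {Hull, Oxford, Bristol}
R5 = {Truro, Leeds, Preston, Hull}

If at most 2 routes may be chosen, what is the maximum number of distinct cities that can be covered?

7

Choosing R3, R5 covers {Truro, Carlisle, Leeds, Durham, Preston, Hull, Bristol} — 7 cities.
No choice of 2 routes does better; here Oxford is left uncovered.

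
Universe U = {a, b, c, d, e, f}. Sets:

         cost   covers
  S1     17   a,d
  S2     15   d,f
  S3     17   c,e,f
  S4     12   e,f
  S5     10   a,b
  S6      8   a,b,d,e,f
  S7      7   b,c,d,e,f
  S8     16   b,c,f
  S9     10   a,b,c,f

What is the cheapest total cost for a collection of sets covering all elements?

S6, S7 cover every element at cost 8 + 7 = 15.
Any cover uses at least 2 sets; among all covering selections none totals below 15.

15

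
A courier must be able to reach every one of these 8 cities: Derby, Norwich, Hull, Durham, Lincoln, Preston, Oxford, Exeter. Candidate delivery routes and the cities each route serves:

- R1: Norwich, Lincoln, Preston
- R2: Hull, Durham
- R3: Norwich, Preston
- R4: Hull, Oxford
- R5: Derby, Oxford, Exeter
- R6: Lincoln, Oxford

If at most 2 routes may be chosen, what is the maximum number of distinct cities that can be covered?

Choosing R1, R5 covers {Derby, Norwich, Lincoln, Preston, Oxford, Exeter} — 6 cities.
No choice of 2 routes does better; here Hull, Durham are left uncovered.

6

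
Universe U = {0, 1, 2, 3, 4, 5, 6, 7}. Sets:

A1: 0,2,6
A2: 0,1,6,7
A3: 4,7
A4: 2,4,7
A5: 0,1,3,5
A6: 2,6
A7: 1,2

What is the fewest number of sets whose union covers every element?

3

A1, A3, A5 together cover {0, 1, 2, 3, 4, 5, 6, 7} — every element.
No 2 of the 7 sets cover everything (all 21 pairs fall short), so 3 is minimum.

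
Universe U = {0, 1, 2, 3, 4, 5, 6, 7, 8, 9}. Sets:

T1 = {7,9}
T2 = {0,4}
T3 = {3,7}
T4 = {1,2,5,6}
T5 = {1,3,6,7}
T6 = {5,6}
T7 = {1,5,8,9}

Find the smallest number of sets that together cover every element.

4

T2, T3, T4, T7 together cover {0, 1, 2, 3, 4, 5, 6, 7, 8, 9} — every element.
No 3 of the 7 sets cover everything (all 35 triples fall short), so 4 is minimum.
Greedy (largest uncovered first) would take T4, T1, T2, T3, T7 — 5 sets — but 4 suffice.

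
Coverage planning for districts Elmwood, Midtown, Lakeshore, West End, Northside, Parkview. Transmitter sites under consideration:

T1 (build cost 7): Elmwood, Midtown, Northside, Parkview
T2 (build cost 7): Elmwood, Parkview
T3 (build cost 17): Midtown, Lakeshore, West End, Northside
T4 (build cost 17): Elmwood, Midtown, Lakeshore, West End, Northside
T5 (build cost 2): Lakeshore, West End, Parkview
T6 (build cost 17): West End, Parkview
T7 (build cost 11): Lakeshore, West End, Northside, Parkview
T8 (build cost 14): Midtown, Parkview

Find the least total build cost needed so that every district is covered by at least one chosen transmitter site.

9

T1, T5 cover every district at build cost 7 + 2 = 9.
Any cover uses at least 2 transmitter sites; among all covering selections none totals below 9.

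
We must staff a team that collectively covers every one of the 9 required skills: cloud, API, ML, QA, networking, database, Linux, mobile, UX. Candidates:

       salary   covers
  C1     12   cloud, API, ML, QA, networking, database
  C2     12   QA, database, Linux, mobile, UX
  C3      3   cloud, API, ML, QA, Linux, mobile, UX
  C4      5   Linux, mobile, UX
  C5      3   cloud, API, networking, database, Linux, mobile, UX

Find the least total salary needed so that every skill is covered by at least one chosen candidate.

C3, C5 cover every skill at salary 3 + 3 = 6.
Any cover uses at least 2 candidates; among all covering selections none totals below 6.

6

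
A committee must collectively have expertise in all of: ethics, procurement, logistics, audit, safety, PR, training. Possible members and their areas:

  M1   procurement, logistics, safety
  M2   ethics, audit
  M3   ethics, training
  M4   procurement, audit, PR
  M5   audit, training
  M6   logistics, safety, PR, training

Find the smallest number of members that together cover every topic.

3

M1, M2, M6 together cover {ethics, procurement, logistics, audit, safety, PR, training} — every topic.
No 2 of the 6 members cover everything (all 15 pairs fall short), so 3 is minimum.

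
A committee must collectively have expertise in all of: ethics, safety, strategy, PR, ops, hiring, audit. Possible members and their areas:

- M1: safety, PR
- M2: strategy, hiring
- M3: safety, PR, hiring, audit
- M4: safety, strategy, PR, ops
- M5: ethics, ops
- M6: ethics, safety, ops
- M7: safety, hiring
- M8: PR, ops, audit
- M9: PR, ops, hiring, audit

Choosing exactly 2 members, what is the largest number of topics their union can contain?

Choosing M3, M4 covers {safety, strategy, PR, ops, hiring, audit} — 6 topics.
No choice of 2 members does better; here ethics is left uncovered.

6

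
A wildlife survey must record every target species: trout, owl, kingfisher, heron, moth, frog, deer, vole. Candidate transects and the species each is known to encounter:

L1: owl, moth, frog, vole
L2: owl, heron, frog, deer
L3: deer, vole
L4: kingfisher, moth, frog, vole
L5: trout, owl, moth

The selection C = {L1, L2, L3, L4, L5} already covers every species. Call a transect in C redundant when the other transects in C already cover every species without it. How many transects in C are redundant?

Drop L1: the rest still cover every species — redundant.
Drop L2: heron uncovered — not redundant.
Drop L3: the rest still cover every species — redundant.
Drop L4: kingfisher uncovered — not redundant.
Drop L5: trout uncovered — not redundant.
2 redundant: L1, L3.

2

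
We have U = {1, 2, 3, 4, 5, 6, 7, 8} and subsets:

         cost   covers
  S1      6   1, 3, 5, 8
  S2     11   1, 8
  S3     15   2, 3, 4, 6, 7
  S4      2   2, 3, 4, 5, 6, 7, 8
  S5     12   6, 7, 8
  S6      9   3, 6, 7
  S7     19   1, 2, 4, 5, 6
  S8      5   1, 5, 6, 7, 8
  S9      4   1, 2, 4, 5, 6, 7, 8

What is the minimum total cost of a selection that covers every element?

S4, S9 cover every element at cost 2 + 4 = 6.
Any cover uses at least 2 sets; among all covering selections none totals below 6.

6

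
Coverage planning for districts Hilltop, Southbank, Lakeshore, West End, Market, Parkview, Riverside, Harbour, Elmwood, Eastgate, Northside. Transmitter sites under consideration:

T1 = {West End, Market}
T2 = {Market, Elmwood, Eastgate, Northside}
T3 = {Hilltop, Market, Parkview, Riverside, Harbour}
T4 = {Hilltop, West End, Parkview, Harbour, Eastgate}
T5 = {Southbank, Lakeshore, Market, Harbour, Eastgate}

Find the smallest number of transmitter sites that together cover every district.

T1, T2, T3, T5 together cover {Hilltop, Southbank, Lakeshore, West End, Market, Parkview, Riverside, Harbour, Elmwood, Eastgate, Northside} — every district.
No 3 of the 5 transmitter sites cover everything (all 10 triples fall short), so 4 is minimum.

4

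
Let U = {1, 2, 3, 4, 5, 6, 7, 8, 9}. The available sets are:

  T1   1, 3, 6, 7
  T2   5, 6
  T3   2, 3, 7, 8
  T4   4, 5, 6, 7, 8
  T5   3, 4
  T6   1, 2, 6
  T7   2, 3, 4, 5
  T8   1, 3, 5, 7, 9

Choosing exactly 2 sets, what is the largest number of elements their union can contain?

Choosing T4, T8 covers {1, 3, 4, 5, 6, 7, 8, 9} — 8 elements.
No choice of 2 sets does better; here 2 is left uncovered.

8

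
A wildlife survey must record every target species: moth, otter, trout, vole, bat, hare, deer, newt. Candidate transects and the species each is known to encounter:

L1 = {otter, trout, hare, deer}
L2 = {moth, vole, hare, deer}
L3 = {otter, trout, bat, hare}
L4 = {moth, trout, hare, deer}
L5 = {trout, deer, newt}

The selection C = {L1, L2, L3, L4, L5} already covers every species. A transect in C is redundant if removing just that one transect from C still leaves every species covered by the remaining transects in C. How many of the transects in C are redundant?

2

Drop L1: the rest still cover every species — redundant.
Drop L2: vole uncovered — not redundant.
Drop L3: bat uncovered — not redundant.
Drop L4: the rest still cover every species — redundant.
Drop L5: newt uncovered — not redundant.
2 redundant: L1, L4.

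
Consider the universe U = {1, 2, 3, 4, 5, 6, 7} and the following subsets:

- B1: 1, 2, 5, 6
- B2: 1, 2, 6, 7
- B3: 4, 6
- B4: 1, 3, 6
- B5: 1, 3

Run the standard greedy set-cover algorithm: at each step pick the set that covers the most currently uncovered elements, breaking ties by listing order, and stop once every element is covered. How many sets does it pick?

Pick 1: B1 covers 4 new elements (1, 2, 5, 6).
Pick 2: B2 covers 1 new elements (7).
Pick 3: B3 covers 1 new elements (4).
Pick 4: B4 covers 1 new elements (3).
Greedy uses 4 sets.

4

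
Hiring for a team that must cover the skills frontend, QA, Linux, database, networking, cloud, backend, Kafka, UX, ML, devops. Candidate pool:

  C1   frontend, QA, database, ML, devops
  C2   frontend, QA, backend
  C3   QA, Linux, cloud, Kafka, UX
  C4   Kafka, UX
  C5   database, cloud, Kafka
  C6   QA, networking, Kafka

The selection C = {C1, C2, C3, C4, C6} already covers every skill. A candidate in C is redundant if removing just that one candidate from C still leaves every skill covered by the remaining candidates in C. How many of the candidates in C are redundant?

1

Drop C1: database, ML, devops uncovered — not redundant.
Drop C2: backend uncovered — not redundant.
Drop C3: Linux, cloud uncovered — not redundant.
Drop C4: the rest still cover every skill — redundant.
Drop C6: networking uncovered — not redundant.
1 redundant: C4.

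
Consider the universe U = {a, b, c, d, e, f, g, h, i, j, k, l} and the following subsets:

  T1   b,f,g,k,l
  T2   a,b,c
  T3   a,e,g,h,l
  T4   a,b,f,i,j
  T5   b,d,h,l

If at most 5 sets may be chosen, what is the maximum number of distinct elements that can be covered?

12

Choosing T1, T2, T3, T4, T5 covers {a, b, c, d, e, f, g, h, i, j, k, l} — 12 elements.
That is all 12 elements.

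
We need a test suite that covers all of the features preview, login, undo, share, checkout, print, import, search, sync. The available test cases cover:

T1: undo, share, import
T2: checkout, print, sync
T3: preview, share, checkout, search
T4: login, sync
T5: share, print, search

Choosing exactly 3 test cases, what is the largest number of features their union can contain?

8

Choosing T1, T2, T3 covers {preview, undo, share, checkout, print, import, search, sync} — 8 features.
No choice of 3 test cases does better; here login is left uncovered.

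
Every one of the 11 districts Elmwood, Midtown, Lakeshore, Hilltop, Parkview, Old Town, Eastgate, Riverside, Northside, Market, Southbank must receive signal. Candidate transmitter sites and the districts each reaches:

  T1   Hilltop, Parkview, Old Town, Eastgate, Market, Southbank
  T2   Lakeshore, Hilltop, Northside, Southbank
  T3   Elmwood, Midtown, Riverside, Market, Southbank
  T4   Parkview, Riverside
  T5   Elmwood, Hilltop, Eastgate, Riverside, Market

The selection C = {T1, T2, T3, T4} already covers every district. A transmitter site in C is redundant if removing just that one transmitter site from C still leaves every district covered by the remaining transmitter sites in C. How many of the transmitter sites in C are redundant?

1

Drop T1: Old Town, Eastgate uncovered — not redundant.
Drop T2: Lakeshore, Northside uncovered — not redundant.
Drop T3: Elmwood, Midtown uncovered — not redundant.
Drop T4: the rest still cover every district — redundant.
1 redundant: T4.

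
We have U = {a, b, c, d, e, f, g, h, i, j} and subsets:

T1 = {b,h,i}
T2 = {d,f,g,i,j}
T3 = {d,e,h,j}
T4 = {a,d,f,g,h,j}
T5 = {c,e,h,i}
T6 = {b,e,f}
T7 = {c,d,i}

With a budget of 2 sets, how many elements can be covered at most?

Choosing T4, T5 covers {a, c, d, e, f, g, h, i, j} — 9 elements.
No choice of 2 sets does better; here b is left uncovered.

9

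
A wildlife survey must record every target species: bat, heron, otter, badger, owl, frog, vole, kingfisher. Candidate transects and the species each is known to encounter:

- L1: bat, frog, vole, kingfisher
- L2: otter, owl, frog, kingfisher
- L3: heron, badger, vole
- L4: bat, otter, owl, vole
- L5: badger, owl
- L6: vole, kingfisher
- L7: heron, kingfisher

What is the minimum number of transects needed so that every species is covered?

3

L1, L2, L3 together cover {bat, heron, otter, badger, owl, frog, vole, kingfisher} — every species.
No 2 of the 7 transects cover everything (all 21 pairs fall short), so 3 is minimum.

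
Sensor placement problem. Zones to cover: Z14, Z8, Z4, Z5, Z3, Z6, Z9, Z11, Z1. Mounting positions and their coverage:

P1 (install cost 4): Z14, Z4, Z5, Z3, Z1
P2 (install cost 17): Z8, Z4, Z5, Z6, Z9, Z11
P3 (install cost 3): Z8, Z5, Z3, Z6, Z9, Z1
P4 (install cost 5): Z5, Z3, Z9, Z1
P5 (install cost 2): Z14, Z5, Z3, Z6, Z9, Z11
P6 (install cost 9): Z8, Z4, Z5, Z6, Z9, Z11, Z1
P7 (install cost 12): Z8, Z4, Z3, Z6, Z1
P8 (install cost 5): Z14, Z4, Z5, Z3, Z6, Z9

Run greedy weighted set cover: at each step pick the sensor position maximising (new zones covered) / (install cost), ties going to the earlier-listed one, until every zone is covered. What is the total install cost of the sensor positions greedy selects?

9

Pick 1: P5 adds 6 new (Z14, Z5, Z3, Z6, Z9, Z11) at install cost 2 (ratio 6/2).
Pick 2: P3 adds 2 new (Z8, Z1) at install cost 3 (ratio 2/3).
Pick 3: P1 adds 1 new (Z4) at install cost 4 (ratio 1/4).
Greedy total install cost: 2 + 3 + 4 = 9.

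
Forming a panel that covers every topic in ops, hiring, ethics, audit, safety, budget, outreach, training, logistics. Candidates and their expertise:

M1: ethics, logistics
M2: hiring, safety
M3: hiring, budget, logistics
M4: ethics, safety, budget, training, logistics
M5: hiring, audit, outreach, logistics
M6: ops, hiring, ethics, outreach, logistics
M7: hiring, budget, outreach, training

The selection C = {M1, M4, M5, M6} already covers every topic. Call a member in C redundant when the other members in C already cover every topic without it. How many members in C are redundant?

Drop M1: the rest still cover every topic — redundant.
Drop M4: safety, budget, training uncovered — not redundant.
Drop M5: audit uncovered — not redundant.
Drop M6: ops uncovered — not redundant.
1 redundant: M1.

1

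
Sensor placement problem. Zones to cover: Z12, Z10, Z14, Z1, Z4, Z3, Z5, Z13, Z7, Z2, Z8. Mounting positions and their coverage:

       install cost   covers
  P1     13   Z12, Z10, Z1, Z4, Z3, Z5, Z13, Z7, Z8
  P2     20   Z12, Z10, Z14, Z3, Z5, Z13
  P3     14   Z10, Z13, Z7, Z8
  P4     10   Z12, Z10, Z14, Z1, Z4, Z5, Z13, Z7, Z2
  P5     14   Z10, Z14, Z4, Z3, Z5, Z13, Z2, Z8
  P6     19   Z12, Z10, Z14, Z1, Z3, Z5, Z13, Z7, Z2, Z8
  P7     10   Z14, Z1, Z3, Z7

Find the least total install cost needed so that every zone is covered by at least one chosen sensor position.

23

P1, P4 cover every zone at install cost 13 + 10 = 23.
Any cover uses at least 2 sensor positions; among all covering selections none totals below 23.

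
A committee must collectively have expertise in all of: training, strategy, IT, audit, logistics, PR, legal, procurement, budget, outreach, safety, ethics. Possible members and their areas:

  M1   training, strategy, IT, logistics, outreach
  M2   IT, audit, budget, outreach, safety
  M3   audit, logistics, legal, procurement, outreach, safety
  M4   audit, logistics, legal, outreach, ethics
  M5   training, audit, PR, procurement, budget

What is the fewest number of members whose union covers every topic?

4

M1, M2, M4, M5 together cover {training, strategy, IT, audit, logistics, PR, legal, procurement, budget, outreach, safety, ethics} — every topic.
No 3 of the 5 members cover everything (all 10 triples fall short), so 4 is minimum.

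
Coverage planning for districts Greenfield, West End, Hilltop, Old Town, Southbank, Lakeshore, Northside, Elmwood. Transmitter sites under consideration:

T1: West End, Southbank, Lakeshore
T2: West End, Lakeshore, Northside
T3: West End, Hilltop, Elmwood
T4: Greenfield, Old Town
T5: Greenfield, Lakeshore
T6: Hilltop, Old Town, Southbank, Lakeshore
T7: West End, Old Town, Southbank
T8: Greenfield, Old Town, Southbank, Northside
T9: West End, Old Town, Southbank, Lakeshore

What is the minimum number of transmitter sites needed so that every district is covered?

3

T1, T3, T8 together cover {Greenfield, West End, Hilltop, Old Town, Southbank, Lakeshore, Northside, Elmwood} — every district.
No 2 of the 9 transmitter sites cover everything (all 36 pairs fall short), so 3 is minimum.
Greedy (largest uncovered first) would take T6, T2, T3, T4 — 4 transmitter sites — but 3 suffice.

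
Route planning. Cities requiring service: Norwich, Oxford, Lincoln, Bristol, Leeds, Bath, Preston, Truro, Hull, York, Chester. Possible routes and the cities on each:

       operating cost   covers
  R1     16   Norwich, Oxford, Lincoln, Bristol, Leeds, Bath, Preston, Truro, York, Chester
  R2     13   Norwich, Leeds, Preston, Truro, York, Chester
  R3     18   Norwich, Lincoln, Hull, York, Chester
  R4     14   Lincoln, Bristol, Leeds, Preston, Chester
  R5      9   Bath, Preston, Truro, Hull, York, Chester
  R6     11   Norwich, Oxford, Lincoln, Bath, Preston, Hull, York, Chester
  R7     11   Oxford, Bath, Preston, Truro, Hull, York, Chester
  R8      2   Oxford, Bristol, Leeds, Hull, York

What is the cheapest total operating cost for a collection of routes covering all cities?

R1, R8 cover every city at operating cost 16 + 2 = 18.
Any cover uses at least 2 routes; among all covering selections none totals below 18.

18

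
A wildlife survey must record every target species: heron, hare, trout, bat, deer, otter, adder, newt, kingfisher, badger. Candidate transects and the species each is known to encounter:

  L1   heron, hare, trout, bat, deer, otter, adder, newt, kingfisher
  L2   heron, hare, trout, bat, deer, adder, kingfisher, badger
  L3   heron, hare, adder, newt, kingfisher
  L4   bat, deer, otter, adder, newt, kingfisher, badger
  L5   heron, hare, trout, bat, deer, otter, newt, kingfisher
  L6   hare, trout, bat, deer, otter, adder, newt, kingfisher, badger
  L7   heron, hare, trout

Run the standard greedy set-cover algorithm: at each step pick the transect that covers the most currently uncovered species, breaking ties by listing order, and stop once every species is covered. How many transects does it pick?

Pick 1: L1 covers 9 new species (heron, hare, trout, bat, deer, otter, adder, newt, kingfisher).
Pick 2: L2 covers 1 new species (badger).
Greedy uses 2 transects.

2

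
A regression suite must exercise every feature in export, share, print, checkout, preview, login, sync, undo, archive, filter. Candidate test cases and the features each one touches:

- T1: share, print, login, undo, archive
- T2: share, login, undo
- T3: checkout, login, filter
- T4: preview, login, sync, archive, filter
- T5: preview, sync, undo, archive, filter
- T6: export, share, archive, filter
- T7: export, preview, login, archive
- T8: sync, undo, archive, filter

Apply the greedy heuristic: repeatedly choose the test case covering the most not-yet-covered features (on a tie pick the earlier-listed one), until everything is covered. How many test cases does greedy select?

4

Pick 1: T1 covers 5 new features (share, print, login, undo, archive).
Pick 2: T4 covers 3 new features (preview, sync, filter).
Pick 3: T3 covers 1 new features (checkout).
Pick 4: T6 covers 1 new features (export).
Greedy uses 4 test cases.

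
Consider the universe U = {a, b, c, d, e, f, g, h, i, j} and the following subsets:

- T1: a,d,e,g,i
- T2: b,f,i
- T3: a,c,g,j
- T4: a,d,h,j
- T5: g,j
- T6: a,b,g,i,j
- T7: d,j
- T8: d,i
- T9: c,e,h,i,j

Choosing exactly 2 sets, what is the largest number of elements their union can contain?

Choosing T1, T9 covers {a, c, d, e, g, h, i, j} — 8 elements.
No choice of 2 sets does better; here b, f are left uncovered.

8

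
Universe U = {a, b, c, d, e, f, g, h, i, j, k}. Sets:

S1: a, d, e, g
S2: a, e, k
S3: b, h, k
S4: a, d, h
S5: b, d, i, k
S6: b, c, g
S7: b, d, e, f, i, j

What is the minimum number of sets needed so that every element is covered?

S1, S3, S6, S7 together cover {a, b, c, d, e, f, g, h, i, j, k} — every element.
No 3 of the 7 sets cover everything (all 35 triples fall short), so 4 is minimum.

4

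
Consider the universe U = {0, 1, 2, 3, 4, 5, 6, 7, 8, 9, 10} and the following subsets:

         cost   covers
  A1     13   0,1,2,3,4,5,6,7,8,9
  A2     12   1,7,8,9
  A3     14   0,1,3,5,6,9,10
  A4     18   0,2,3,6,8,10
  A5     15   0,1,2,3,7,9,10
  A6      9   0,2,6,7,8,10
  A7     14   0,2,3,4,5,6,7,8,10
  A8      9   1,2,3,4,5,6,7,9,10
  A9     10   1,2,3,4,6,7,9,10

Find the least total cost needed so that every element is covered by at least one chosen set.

18

A6, A8 cover every element at cost 9 + 9 = 18.
Any cover uses at least 2 sets; among all covering selections none totals below 18.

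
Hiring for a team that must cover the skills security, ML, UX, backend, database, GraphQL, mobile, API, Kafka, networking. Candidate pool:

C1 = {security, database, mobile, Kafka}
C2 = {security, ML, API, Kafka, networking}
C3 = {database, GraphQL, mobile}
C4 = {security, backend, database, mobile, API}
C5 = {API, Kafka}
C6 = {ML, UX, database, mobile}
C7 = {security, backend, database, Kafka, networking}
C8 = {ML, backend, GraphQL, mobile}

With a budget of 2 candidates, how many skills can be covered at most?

8

Choosing C2, C3 covers {security, ML, database, GraphQL, mobile, API, Kafka, networking} — 8 skills.
No choice of 2 candidates does better; here UX, backend are left uncovered.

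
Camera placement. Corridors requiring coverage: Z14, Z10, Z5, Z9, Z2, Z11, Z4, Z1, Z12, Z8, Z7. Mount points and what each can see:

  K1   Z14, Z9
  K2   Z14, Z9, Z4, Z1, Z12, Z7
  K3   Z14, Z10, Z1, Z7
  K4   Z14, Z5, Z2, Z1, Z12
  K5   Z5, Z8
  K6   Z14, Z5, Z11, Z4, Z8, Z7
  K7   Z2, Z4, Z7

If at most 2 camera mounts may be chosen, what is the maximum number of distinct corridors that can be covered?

9

Choosing K2, K6 covers {Z14, Z5, Z9, Z11, Z4, Z1, Z12, Z8, Z7} — 9 corridors.
No choice of 2 camera mounts does better; here Z10, Z2 are left uncovered.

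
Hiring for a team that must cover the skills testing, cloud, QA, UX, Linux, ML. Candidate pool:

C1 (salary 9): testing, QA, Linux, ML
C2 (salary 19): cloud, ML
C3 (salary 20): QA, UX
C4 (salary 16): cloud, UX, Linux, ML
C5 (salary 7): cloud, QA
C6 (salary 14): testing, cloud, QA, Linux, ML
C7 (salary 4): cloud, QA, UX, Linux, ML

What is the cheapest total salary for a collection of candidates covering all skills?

C1, C7 cover every skill at salary 9 + 4 = 13.
Any cover uses at least 2 candidates; among all covering selections none totals below 13.

13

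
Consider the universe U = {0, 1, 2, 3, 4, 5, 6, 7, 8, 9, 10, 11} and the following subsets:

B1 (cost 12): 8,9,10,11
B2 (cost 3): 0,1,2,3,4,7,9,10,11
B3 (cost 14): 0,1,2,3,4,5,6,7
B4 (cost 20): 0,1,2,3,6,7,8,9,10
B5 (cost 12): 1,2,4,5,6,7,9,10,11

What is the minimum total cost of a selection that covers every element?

26

B1, B3 cover every element at cost 12 + 14 = 26.
Any cover uses at least 2 sets; among all covering selections none totals below 26.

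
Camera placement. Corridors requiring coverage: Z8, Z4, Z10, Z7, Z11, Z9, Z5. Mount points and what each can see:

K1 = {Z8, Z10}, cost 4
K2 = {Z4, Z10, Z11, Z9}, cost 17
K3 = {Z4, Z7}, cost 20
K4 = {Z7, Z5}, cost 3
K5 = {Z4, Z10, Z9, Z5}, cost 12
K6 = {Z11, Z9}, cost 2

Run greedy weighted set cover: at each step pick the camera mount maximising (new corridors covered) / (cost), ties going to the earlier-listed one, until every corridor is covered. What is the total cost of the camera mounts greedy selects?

21

Pick 1: K6 adds 2 new (Z11, Z9) at cost 2 (ratio 2/2).
Pick 2: K4 adds 2 new (Z7, Z5) at cost 3 (ratio 2/3).
Pick 3: K1 adds 2 new (Z8, Z10) at cost 4 (ratio 2/4).
Pick 4: K5 adds 1 new (Z4) at cost 12 (ratio 1/12).
Greedy total cost: 2 + 3 + 4 + 12 = 21.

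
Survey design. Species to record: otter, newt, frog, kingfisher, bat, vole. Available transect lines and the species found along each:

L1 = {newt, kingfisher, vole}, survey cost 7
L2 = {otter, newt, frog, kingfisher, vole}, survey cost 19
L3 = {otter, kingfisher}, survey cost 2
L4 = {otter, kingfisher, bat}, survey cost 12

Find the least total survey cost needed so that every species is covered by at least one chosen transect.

31

L2, L4 cover every species at survey cost 19 + 12 = 31.
Any cover uses at least 2 transects; among all covering selections none totals below 31.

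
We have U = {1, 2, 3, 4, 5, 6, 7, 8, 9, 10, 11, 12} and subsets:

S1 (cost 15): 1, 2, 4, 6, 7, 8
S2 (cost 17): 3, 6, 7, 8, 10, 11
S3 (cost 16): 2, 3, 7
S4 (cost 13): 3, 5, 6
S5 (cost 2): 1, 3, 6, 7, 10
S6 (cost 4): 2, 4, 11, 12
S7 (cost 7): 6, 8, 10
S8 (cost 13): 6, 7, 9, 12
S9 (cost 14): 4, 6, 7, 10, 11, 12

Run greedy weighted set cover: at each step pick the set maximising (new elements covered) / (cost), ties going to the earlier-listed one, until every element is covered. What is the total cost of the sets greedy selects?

39

Pick 1: S5 adds 5 new (1, 3, 6, 7, 10) at cost 2 (ratio 5/2).
Pick 2: S6 adds 4 new (2, 4, 11, 12) at cost 4 (ratio 4/4).
Pick 3: S7 adds 1 new (8) at cost 7 (ratio 1/7).
Pick 4: S4 adds 1 new (5) at cost 13 (ratio 1/13).
Pick 5: S8 adds 1 new (9) at cost 13 (ratio 1/13).
Greedy total cost: 2 + 4 + 7 + 13 + 13 = 39.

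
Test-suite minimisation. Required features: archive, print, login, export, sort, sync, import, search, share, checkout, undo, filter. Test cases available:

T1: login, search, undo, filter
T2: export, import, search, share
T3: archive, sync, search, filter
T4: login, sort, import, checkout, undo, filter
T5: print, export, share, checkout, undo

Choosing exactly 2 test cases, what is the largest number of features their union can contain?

Choosing T2, T4 covers {login, export, sort, import, search, share, checkout, undo, filter} — 9 features.
No choice of 2 test cases does better; here archive, print, sync are left uncovered.

9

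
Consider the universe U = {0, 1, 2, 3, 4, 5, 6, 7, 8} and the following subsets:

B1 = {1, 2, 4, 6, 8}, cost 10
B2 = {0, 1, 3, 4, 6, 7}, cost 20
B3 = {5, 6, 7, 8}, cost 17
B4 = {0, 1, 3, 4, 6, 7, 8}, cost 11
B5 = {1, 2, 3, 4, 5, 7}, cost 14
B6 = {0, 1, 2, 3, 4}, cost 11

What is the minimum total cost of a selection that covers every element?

B4, B5 cover every element at cost 11 + 14 = 25.
Any cover uses at least 2 sets; among all covering selections none totals below 25.

25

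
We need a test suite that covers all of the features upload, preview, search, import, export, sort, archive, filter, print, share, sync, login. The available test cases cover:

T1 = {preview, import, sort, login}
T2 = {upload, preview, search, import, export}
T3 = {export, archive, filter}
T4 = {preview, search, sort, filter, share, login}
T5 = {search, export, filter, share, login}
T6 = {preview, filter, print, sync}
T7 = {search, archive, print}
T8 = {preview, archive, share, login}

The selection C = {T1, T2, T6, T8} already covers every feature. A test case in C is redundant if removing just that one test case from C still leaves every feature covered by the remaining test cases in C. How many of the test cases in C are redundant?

Drop T1: sort uncovered — not redundant.
Drop T2: upload, search, export uncovered — not redundant.
Drop T6: filter, print, sync uncovered — not redundant.
Drop T8: archive, share uncovered — not redundant.
None of the test cases in C is redundant.

0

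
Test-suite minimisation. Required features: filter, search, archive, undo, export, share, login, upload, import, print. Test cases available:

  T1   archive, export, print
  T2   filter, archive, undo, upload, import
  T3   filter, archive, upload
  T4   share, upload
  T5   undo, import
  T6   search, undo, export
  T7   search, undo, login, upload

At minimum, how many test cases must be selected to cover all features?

T1, T2, T4, T7 together cover {filter, search, archive, undo, export, share, login, upload, import, print} — every feature.
No 3 of the 7 test cases cover everything (all 35 triples fall short), so 4 is minimum.

4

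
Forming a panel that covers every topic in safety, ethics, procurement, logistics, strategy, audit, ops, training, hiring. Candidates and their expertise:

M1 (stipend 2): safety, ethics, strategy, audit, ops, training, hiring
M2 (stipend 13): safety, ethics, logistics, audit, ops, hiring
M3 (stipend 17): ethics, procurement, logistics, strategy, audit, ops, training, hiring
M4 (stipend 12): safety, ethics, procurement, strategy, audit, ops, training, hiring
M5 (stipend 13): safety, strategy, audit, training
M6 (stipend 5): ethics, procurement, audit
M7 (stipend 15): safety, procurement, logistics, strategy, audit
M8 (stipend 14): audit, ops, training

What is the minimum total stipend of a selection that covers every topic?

M1, M7 cover every topic at stipend 2 + 15 = 17.
Any cover uses at least 2 members; among all covering selections none totals below 17.
Greedy by coverage-per-stipend would pick M1, M6, M2 for 20 — worse than the optimum 17.

17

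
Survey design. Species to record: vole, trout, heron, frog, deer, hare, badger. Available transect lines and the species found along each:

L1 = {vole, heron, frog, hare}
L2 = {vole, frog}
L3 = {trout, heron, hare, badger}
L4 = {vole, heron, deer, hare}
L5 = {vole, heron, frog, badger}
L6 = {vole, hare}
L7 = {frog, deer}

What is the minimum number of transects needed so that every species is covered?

L1, L3, L4 together cover {vole, trout, heron, frog, deer, hare, badger} — every species.
No 2 of the 7 transects cover everything (all 21 pairs fall short), so 3 is minimum.

3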